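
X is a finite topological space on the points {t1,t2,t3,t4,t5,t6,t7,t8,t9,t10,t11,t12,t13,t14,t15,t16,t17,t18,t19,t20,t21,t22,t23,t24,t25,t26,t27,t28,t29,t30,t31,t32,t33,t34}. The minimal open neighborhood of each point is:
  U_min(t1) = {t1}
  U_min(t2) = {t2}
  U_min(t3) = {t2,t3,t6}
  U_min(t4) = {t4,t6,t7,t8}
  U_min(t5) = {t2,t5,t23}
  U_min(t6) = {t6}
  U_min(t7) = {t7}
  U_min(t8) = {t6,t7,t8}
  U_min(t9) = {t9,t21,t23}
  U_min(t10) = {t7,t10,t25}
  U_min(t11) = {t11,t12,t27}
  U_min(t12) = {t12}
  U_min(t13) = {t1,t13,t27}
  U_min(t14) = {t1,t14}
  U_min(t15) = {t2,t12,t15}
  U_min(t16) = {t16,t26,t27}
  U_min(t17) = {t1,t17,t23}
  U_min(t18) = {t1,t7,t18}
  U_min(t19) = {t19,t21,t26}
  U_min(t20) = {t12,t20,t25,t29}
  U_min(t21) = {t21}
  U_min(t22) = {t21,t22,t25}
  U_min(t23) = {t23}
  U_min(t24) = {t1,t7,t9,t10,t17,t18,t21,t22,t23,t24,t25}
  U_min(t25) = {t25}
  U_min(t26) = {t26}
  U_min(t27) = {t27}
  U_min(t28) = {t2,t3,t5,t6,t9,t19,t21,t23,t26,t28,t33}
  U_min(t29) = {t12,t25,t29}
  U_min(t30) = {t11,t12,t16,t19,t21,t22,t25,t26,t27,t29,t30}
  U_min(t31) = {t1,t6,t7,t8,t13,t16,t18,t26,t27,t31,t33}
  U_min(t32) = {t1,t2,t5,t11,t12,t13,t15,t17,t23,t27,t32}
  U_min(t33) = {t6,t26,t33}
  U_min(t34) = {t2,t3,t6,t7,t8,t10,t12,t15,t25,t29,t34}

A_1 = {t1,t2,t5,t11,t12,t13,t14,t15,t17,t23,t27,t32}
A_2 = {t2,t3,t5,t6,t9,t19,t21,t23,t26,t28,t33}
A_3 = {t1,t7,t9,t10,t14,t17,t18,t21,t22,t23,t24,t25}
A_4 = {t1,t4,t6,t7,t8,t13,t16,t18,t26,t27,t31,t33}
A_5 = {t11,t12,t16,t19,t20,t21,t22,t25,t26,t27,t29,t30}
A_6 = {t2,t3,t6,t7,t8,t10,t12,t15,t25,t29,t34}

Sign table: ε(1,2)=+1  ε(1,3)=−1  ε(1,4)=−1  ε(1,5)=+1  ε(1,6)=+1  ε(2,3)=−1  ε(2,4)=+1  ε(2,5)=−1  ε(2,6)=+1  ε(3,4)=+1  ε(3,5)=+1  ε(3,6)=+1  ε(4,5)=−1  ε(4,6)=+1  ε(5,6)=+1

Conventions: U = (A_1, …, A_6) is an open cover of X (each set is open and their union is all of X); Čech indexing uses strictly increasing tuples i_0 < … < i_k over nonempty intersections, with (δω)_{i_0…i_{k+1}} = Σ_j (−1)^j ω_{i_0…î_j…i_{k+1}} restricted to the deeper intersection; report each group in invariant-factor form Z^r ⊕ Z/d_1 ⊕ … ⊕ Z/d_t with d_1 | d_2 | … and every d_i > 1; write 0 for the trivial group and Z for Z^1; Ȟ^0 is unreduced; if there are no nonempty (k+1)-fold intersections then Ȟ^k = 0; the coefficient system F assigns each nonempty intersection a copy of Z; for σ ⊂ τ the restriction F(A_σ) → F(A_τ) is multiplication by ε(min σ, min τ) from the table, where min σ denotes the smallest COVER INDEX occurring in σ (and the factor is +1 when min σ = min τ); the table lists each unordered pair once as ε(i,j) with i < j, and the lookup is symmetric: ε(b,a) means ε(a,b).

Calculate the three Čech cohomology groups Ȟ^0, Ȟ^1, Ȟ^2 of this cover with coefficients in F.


Ȟ^0 ≅ 0, Ȟ^1 ≅ Z/2 and Ȟ^2 ≅ Z

intersection data:
  A12={t2,t5,t23} A13={t1,t14,t17,t23} A14={t1,t13,t27} A15={t11,t12,t27} A16={t2,t12,t15} A23={t9,t21,t23} A24={t6,t26,t33} A25={t19,t21,t26} A26={t2,t3,t6} A34={t1,t7,t18} A35={t21,t22,t25} A36={t7,t10,t25} A45={t16,t26,t27} A46={t6,t7,t8} A56={t12,t25,t29}
  A123={t23} A126={t2} A134={t1} A145={t27} A156={t12} A235={t21} A245={t26} A246={t6} A346={t7} A356={t25}
C dims 6,15,10; δ0: rk 6, SNF 1^5·2; δ1: rk 9, SNF 1^9
Ȟ^0 = (6 − 6) − 0 = 0, so Ȟ^0 ≅ 0
Ȟ^1 = (15 − 9) − 6 = 0 plus torsion [2], so Ȟ^1 ≅ Z/2
Ȟ^2 = (10 − 0) − 9 = 1, so Ȟ^2 ≅ Z


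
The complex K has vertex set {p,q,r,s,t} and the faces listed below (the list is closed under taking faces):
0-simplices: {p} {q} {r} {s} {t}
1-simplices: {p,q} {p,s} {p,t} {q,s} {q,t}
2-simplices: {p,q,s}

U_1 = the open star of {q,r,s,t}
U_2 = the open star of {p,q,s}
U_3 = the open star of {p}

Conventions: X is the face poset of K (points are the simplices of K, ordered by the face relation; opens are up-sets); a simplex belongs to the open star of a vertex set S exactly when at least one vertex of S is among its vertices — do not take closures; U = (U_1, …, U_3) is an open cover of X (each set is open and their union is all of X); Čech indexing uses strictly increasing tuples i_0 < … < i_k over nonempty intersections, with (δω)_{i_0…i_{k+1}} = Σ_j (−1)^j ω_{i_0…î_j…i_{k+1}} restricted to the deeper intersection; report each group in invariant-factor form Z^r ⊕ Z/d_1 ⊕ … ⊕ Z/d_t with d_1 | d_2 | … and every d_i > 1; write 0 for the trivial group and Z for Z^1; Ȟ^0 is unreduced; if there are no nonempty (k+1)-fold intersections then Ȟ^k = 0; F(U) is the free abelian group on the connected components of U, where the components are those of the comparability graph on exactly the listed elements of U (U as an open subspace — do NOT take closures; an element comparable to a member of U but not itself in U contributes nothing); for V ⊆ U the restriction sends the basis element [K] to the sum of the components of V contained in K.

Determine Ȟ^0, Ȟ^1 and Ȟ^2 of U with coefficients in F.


Ȟ^0(U;F) ≅ Z^2,  Ȟ^1(U;F) ≅ Z,  Ȟ^2(U;F) ≅ 0

nonempty overlaps:
  U1={{q},{r},{s},{t},{p,q},{p,s},{p,t},{q,s},{q,t},{p,q,s}} U2={{p},{q},{s},{p,q},{p,s},{p,t},{q,s},{q,t},{p,q,s}} U3={{p},{p,q},{p,s},{p,t},{p,q,s}}
  U12={{q},{s},{p,q},{p,s},{p,t},{q,s},{q,t},{p,q,s}} U13={{p,q},{p,s},{p,t},{p,q,s}} U23={{p},{p,q},{p,s},{p,t},{p,q,s}}
  U123={{p,q},{p,s},{p,t},{p,q,s}}
components per intersection:
  U1: {{q},{s},{t},{p,q},{p,s},{p,t},{q,s},{q,t},{p,q,s}} {{r}}
  U2: {{p},{q},{s},{p,q},{p,s},{p,t},{q,s},{q,t},{p,q,s}}
  U3: {{p},{p,q},{p,s},{p,t},{p,q,s}}
  U12: {{q},{s},{p,q},{p,s},{q,s},{q,t},{p,q,s}} {{p,t}}
  U13: {{p,q},{p,s},{p,q,s}} {{p,t}}
  U23: {{p},{p,q},{p,s},{p,t},{p,q,s}}
  U123: {{p,q},{p,s},{p,q,s}} {{p,t}}
C dims 4,5,2; δ0: rk 2, SNF 1^2; δ1: rk 2, SNF 1^2
degree 0: 4−2−0 = 2 → Ȟ^0 ≅ Z^2
degree 1: 5−2−2 = 1 → Ȟ^1 ≅ Z
degree 2: 2−0−2 = 0 → Ȟ^2 ≅ 0


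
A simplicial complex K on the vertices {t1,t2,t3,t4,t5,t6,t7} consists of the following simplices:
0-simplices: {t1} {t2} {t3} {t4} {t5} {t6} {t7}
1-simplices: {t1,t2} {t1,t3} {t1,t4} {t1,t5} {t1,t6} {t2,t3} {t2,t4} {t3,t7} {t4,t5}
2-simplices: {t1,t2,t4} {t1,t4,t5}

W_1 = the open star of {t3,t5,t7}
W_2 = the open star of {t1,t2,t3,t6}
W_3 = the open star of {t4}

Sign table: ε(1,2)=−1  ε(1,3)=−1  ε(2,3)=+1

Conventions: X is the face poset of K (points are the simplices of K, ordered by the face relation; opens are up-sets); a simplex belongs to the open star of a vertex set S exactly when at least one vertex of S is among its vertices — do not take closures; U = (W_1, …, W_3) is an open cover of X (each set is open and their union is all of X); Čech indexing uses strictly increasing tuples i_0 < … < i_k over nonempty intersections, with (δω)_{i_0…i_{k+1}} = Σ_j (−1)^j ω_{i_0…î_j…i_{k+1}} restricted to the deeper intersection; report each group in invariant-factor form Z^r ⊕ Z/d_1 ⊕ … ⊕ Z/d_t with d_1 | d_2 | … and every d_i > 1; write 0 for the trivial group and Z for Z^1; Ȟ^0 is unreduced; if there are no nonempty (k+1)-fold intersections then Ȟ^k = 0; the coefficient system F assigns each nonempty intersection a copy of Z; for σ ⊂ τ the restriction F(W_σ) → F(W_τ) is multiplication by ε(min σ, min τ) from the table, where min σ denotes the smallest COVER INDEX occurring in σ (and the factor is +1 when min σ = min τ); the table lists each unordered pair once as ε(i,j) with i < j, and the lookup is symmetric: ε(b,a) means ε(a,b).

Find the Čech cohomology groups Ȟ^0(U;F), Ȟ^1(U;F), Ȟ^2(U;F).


nerve simplices:
  W1={{t3},{t5},{t7},{t1,t3},{t1,t5},{t2,t3},{t3,t7},{t4,t5},{t1,t4,t5}} W2={{t1},{t2},{t3},{t6},{t1,t2},{t1,t3},{t1,t4},{t1,t5},{t1,t6},{t2,t3},{t2,t4},{t3,t7},{t1,t2,t4},{t1,t4,t5}} W3={{t4},{t1,t4},{t2,t4},{t4,t5},{t1,t2,t4},{t1,t4,t5}}
  W12={{t3},{t1,t3},{t1,t5},{t2,t3},{t3,t7},{t1,t4,t5}} W13={{t4,t5},{t1,t4,t5}} W23={{t1,t4},{t2,t4},{t1,t2,t4},{t1,t4,t5}}
  W123={{t1,t4,t5}}
C dims 3,3,1; δ0: rk 2, SNF 1^2; δ1: rk 1, SNF 1^1
degree 0: 3−2−0 = 1 → Ȟ^0 ≅ Z
degree 1: 3−1−2 = 0 → Ȟ^1 ≅ 0
degree 2: 1−0−1 = 0 → Ȟ^2 ≅ 0

Ȟ^0(U;F) ≅ Z, Ȟ^1(U;F) ≅ 0, Ȟ^2(U;F) ≅ 0


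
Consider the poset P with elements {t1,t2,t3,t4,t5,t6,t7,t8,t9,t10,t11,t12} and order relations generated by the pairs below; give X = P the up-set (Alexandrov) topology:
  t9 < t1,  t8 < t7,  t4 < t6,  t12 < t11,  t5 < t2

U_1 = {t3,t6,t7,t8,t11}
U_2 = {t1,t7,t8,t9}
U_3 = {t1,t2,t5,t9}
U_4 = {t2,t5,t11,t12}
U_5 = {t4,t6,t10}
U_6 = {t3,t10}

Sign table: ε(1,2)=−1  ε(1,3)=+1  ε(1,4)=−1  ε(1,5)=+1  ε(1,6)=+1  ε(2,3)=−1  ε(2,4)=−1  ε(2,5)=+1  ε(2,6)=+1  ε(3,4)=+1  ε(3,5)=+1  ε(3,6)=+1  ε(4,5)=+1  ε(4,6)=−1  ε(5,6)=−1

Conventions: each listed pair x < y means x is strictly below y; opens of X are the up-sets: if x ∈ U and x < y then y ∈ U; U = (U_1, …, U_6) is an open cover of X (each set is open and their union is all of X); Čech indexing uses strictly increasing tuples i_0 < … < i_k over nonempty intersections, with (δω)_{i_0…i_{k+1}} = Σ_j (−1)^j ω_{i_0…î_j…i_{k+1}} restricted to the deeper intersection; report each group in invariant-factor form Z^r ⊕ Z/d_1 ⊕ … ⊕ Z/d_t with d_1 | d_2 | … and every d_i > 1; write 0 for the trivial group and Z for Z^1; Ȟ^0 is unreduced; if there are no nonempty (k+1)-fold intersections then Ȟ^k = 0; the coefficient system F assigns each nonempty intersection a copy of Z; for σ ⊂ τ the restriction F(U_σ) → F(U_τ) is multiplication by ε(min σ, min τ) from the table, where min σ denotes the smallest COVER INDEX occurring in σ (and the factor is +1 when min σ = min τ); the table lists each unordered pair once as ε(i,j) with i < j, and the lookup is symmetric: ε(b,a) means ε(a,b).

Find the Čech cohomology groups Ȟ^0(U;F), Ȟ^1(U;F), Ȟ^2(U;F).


Ȟ^0(U;F) ≅ 0,  Ȟ^1(U;F) ≅ Z ⊕ Z/2,  Ȟ^2(U;F) ≅ 0

nonempty intersections:
  U12={t7,t8} U14={t11} U15={t6} U16={t3} U23={t1,t9} U34={t2,t5} U56={t10}
C dims 6,7; δ0: rk 6, SNF 1^5·2
Ȟ^0: (6−6)−0=0 ⇒ 0
Ȟ^1: (7−0)−6=1 plus torsion [2] ⇒ Z ⊕ Z/2
Ȟ^2: (0−0)−0=0 ⇒ 0


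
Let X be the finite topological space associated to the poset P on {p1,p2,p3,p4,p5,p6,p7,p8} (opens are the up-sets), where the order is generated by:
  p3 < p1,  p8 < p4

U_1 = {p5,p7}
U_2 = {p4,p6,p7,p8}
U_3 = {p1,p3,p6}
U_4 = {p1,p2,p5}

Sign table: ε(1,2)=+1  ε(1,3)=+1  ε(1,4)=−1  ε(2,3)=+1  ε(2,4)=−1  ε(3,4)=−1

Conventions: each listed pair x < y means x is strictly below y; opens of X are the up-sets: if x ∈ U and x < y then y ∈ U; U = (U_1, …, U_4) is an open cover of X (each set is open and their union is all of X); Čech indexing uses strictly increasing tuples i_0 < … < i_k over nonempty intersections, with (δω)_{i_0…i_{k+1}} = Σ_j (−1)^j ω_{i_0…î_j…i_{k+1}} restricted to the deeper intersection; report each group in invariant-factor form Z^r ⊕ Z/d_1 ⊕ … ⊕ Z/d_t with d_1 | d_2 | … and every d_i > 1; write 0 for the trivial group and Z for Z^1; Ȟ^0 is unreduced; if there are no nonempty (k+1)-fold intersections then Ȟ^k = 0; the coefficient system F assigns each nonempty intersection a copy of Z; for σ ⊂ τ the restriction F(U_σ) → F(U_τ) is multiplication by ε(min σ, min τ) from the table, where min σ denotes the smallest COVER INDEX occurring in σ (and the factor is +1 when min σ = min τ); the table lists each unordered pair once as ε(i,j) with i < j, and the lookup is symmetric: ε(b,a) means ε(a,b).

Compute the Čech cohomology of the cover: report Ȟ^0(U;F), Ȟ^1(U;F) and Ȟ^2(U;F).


Ȟ^0 ≅ Z, Ȟ^1 ≅ Z and Ȟ^2 ≅ 0

nerve of the cover:
  U12={p7} U14={p5} U23={p6} U34={p1}
C dims 4,4; δ0: rk 3, SNF 1^3
Ȟ^0 = (4 − 3) − 0 = 1, so Ȟ^0 ≅ Z
Ȟ^1 = (4 − 0) − 3 = 1, so Ȟ^1 ≅ Z
Ȟ^2 = (0 − 0) − 0 = 0, so Ȟ^2 ≅ 0


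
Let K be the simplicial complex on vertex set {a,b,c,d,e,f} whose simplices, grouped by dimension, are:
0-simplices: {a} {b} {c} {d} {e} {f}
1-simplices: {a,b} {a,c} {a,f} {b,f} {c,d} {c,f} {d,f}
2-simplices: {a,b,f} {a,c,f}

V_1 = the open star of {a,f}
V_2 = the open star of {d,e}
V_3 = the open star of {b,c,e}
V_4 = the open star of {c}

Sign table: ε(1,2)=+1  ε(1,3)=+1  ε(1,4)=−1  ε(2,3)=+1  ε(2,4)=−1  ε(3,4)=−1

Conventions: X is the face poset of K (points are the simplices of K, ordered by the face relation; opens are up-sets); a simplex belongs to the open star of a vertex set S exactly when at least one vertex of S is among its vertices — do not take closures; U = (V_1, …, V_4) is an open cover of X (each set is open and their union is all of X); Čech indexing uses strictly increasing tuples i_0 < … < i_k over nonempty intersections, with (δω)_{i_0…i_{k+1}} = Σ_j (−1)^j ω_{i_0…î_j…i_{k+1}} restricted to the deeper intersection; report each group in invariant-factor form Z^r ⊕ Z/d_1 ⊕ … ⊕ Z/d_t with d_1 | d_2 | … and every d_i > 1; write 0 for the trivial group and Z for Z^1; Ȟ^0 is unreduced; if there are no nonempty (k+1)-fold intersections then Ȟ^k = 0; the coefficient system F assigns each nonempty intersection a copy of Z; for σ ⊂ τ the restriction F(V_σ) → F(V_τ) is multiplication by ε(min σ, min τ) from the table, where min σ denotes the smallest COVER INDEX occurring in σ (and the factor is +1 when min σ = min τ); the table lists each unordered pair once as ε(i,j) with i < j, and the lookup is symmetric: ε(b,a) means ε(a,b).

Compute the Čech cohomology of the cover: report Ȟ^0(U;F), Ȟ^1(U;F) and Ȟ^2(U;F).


nonempty intersections:
  V1={{a},{f},{a,b},{a,c},{a,f},{b,f},{c,f},{d,f},{a,b,f},{a,c,f}} V2={{d},{e},{c,d},{d,f}} V3={{b},{c},{e},{a,b},{a,c},{b,f},{c,d},{c,f},{a,b,f},{a,c,f}} V4={{c},{a,c},{c,d},{c,f},{a,c,f}}
  V12={{d,f}} V13={{a,b},{a,c},{b,f},{c,f},{a,b,f},{a,c,f}} V14={{a,c},{c,f},{a,c,f}} V23={{e},{c,d}} V24={{c,d}} V34={{c},{a,c},{c,d},{c,f},{a,c,f}}
  V134={{a,c},{c,f},{a,c,f}} V234={{c,d}}
C dims 4,6,2; δ0: rk 3, SNF 1^3; δ1: rk 2, SNF 1^2
Ȟ^0: (4−3)−0=1 ⇒ Z
Ȟ^1: (6−2)−3=1 ⇒ Z
Ȟ^2: (2−0)−2=0 ⇒ 0

Ȟ^0(U;F) ≅ Z,  Ȟ^1(U;F) ≅ Z,  Ȟ^2(U;F) ≅ 0


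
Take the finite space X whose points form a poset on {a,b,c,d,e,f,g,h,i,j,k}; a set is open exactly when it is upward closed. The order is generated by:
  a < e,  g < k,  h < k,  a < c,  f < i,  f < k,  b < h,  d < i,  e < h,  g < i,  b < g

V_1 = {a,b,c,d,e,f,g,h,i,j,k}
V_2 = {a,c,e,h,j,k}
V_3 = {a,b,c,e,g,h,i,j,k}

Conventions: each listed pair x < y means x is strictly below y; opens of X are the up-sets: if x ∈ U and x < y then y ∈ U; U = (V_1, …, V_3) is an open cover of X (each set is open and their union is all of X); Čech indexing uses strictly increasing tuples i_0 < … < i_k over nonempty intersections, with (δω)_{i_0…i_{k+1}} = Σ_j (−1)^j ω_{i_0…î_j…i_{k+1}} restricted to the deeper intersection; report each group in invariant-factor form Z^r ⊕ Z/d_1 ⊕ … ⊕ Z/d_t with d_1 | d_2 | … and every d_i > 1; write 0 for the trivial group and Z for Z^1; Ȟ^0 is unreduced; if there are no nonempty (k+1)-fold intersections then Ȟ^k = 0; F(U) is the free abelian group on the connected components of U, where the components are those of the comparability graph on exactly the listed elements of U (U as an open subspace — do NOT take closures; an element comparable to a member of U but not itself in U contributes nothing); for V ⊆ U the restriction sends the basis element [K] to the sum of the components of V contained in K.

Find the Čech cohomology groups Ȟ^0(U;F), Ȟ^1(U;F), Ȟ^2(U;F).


cover nerve:
  V12={a,c,e,h,j,k} V13={a,b,c,e,g,h,i,j,k} V23={a,c,e,h,j,k}
  V123={a,c,e,h,j,k}
components per intersection:
  V1: {a,b,c,d,e,f,g,h,i,k} {j}
  V2: {a,c,e,h,k} {j}
  V3: {a,b,c,e,g,h,i,k} {j}
  V12: {a,c,e,h,k} {j}
  V13: {a,b,c,e,g,h,i,k} {j}
  V23: {a,c,e,h,k} {j}
  V123: {a,c,e,h,k} {j}
C dims 6,6,2; δ0: rk 4, SNF 1^4; δ1: rk 2, SNF 1^2
Ȟ^0: (6−4)−0=2 ⇒ Z^2
Ȟ^1: (6−2)−4=0 ⇒ 0
Ȟ^2: (2−0)−2=0 ⇒ 0

Ȟ^0(U;F) ≅ Z^2, Ȟ^1(U;F) ≅ 0, Ȟ^2(U;F) ≅ 0


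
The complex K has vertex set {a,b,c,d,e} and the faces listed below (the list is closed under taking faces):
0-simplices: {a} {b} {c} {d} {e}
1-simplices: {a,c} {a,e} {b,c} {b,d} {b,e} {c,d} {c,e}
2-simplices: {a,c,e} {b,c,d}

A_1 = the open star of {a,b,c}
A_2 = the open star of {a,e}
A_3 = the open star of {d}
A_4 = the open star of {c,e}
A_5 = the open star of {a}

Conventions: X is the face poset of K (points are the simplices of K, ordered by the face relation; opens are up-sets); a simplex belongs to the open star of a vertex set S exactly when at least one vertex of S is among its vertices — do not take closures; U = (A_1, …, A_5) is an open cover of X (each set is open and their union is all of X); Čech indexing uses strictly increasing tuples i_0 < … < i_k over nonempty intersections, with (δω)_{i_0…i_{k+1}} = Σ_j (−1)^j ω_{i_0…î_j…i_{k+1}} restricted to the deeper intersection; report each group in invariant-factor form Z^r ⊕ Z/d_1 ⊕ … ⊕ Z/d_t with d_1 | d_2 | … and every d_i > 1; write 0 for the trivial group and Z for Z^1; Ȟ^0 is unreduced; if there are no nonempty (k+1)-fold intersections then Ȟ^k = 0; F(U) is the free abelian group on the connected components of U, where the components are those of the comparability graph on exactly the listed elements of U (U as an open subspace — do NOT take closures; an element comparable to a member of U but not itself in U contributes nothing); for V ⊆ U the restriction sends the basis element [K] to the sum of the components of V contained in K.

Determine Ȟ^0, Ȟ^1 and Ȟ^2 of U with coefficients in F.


nonempty intersections:
  A1={{a},{b},{c},{a,c},{a,e},{b,c},{b,d},{b,e},{c,d},{c,e},{a,c,e},{b,c,d}} A2={{a},{e},{a,c},{a,e},{b,e},{c,e},{a,c,e}} A3={{d},{b,d},{c,d},{b,c,d}} A4={{c},{e},{a,c},{a,e},{b,c},{b,e},{c,d},{c,e},{a,c,e},{b,c,d}} A5={{a},{a,c},{a,e},{a,c,e}}
  A12={{a},{a,c},{a,e},{b,e},{c,e},{a,c,e}} A13={{b,d},{c,d},{b,c,d}} A14={{c},{a,c},{a,e},{b,c},{b,e},{c,d},{c,e},{a,c,e},{b,c,d}} A15={{a},{a,c},{a,e},{a,c,e}} A24={{e},{a,c},{a,e},{b,e},{c,e},{a,c,e}} A25={{a},{a,c},{a,e},{a,c,e}} A34={{c,d},{b,c,d}} A45={{a,c},{a,e},{a,c,e}}
  A124={{a,c},{a,e},{b,e},{c,e},{a,c,e}} A125={{a},{a,c},{a,e},{a,c,e}} A134={{c,d},{b,c,d}} A145={{a,c},{a,e},{a,c,e}} A245={{a,c},{a,e},{a,c,e}}
  A1245={{a,c},{a,e},{a,c,e}}
components per intersection:
  A1: {{a},{b},{c},{a,c},{a,e},{b,c},{b,d},{b,e},{c,d},{c,e},{a,c,e},{b,c,d}}
  A2: {{a},{e},{a,c},{a,e},{b,e},{c,e},{a,c,e}}
  A3: {{d},{b,d},{c,d},{b,c,d}}
  A4: {{c},{e},{a,c},{a,e},{b,c},{b,e},{c,d},{c,e},{a,c,e},{b,c,d}}
  A5: {{a},{a,c},{a,e},{a,c,e}}
  A12: {{a},{a,c},{a,e},{c,e},{a,c,e}} {{b,e}}
  A13: {{b,d},{c,d},{b,c,d}}
  A14: {{c},{a,c},{a,e},{b,c},{c,d},{c,e},{a,c,e},{b,c,d}} {{b,e}}
  A15: {{a},{a,c},{a,e},{a,c,e}}
  A24: {{e},{a,c},{a,e},{b,e},{c,e},{a,c,e}}
  A25: {{a},{a,c},{a,e},{a,c,e}}
  A34: {{c,d},{b,c,d}}
  A45: {{a,c},{a,e},{a,c,e}}
  A124: {{a,c},{a,e},{c,e},{a,c,e}} {{b,e}}
  A125: {{a},{a,c},{a,e},{a,c,e}}
  A134: {{c,d},{b,c,d}}
  A145: {{a,c},{a,e},{a,c,e}}
  A245: {{a,c},{a,e},{a,c,e}}
  A1245: {{a,c},{a,e},{a,c,e}}
C dims 5,10,6,1; δ0: rk 4, SNF 1^4; δ1: rk 5, SNF 1^5; δ2: rk 1, SNF 1^1
Ȟ^0: (5−4)−0=1 ⇒ Z
Ȟ^1: (10−5)−4=1 ⇒ Z
Ȟ^2: (6−1)−5=0 ⇒ 0

Ȟ^0 ≅ Z, Ȟ^1 ≅ Z, Ȟ^2 ≅ 0


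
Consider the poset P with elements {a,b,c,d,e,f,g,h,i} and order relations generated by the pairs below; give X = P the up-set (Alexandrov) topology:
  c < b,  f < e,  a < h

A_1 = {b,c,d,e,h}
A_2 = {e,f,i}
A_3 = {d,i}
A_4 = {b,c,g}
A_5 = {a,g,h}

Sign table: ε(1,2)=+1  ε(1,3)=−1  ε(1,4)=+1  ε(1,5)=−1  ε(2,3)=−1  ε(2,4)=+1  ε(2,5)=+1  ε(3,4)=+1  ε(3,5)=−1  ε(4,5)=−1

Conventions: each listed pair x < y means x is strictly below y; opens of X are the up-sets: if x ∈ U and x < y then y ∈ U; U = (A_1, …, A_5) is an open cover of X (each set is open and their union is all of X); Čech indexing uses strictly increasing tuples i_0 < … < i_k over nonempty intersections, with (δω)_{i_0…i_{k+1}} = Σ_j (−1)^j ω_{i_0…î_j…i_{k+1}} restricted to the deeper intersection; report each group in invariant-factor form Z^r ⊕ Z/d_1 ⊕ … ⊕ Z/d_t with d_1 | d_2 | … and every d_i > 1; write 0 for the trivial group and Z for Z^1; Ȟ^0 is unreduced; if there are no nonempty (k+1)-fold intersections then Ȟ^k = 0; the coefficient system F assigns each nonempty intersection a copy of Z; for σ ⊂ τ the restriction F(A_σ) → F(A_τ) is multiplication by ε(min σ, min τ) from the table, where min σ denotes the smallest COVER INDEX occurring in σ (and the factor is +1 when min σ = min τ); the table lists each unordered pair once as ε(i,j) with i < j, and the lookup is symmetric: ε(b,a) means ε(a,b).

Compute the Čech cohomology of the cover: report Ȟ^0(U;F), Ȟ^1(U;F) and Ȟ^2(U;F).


intersection data:
  A12={e} A13={d} A14={b,c} A15={h} A23={i} A45={g}
C dims 5,6; δ0: rk 4, SNF 1^4
Ȟ^0 = (5 − 4) − 0 = 1, so Ȟ^0 ≅ Z
Ȟ^1 = (6 − 0) − 4 = 2, so Ȟ^1 ≅ Z^2
Ȟ^2 = (0 − 0) − 0 = 0, so Ȟ^2 ≅ 0

Ȟ^0 ≅ Z,  Ȟ^1 ≅ Z^2,  Ȟ^2 ≅ 0


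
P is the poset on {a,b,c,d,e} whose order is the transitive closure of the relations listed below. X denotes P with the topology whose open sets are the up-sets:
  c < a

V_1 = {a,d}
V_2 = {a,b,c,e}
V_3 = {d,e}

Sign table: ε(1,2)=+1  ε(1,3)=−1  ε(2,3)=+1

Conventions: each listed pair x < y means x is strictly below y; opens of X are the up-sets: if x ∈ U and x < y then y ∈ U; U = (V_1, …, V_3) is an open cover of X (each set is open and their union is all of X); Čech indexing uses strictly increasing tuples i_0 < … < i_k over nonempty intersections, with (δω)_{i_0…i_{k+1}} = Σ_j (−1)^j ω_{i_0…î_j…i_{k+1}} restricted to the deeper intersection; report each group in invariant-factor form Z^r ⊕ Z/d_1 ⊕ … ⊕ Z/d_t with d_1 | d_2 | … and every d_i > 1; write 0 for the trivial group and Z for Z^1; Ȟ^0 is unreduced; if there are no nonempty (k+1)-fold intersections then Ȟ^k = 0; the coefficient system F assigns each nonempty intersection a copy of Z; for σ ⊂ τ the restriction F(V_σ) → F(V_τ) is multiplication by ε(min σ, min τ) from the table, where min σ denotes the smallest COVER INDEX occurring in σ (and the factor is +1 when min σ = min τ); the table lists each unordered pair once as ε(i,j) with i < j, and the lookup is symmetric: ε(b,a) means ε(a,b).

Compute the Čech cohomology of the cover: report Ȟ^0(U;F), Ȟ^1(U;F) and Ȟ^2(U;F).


Ȟ^0(U;F) ≅ 0,  Ȟ^1(U;F) ≅ Z/2,  Ȟ^2(U;F) ≅ 0

nerve simplices:
  V12={a} V13={d} V23={e}
C dims 3,3; δ0: rk 3, SNF 1^2·2
degree 0: 3−3−0 = 0 → Ȟ^0 ≅ 0
degree 1: 3−0−3 = 0 plus torsion [2] → Ȟ^1 ≅ Z/2
degree 2: 0−0−0 = 0 → Ȟ^2 ≅ 0


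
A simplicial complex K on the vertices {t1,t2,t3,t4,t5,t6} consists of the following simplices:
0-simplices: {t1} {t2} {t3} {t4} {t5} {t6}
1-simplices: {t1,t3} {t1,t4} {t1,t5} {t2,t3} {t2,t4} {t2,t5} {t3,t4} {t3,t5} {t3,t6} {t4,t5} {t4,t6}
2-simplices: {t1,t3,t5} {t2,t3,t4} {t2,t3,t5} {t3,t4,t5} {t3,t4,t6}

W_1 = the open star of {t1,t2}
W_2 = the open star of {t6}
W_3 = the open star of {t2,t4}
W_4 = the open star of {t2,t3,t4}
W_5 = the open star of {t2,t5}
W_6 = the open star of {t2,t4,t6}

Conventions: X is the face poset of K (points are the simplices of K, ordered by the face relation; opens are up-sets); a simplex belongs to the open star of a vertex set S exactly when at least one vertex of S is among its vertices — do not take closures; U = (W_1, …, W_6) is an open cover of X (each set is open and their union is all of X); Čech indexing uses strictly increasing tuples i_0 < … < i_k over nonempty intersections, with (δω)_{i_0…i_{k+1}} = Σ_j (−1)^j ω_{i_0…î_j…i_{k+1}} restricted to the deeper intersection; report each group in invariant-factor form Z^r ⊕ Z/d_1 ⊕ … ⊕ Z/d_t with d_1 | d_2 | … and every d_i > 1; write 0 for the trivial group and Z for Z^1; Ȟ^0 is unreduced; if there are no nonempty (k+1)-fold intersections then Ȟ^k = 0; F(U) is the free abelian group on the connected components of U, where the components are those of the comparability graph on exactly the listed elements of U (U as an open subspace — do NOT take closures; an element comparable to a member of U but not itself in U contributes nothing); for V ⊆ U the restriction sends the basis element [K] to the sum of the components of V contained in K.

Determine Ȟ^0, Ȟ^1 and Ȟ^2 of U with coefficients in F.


intersection data:
  W1={{t1},{t2},{t1,t3},{t1,t4},{t1,t5},{t2,t3},{t2,t4},{t2,t5},{t1,t3,t5},{t2,t3,t4},{t2,t3,t5}} W2={{t6},{t3,t6},{t4,t6},{t3,t4,t6}} W3={{t2},{t4},{t1,t4},{t2,t3},{t2,t4},{t2,t5},{t3,t4},{t4,t5},{t4,t6},{t2,t3,t4},{t2,t3,t5},{t3,t4,t5},{t3,t4,t6}} W4={{t2},{t3},{t4},{t1,t3},{t1,t4},{t2,t3},{t2,t4},{t2,t5},{t3,t4},{t3,t5},{t3,t6},{t4,t5},{t4,t6},{t1,t3,t5},{t2,t3,t4},{t2,t3,t5},{t3,t4,t5},{t3,t4,t6}} W5={{t2},{t5},{t1,t5},{t2,t3},{t2,t4},{t2,t5},{t3,t5},{t4,t5},{t1,t3,t5},{t2,t3,t4},{t2,t3,t5},{t3,t4,t5}} W6={{t2},{t4},{t6},{t1,t4},{t2,t3},{t2,t4},{t2,t5},{t3,t4},{t3,t6},{t4,t5},{t4,t6},{t2,t3,t4},{t2,t3,t5},{t3,t4,t5},{t3,t4,t6}}
  W13={{t2},{t1,t4},{t2,t3},{t2,t4},{t2,t5},{t2,t3,t4},{t2,t3,t5}} W14={{t2},{t1,t3},{t1,t4},{t2,t3},{t2,t4},{t2,t5},{t1,t3,t5},{t2,t3,t4},{t2,t3,t5}} W15={{t2},{t1,t5},{t2,t3},{t2,t4},{t2,t5},{t1,t3,t5},{t2,t3,t4},{t2,t3,t5}} W16={{t2},{t1,t4},{t2,t3},{t2,t4},{t2,t5},{t2,t3,t4},{t2,t3,t5}} W23={{t4,t6},{t3,t4,t6}} W24={{t3,t6},{t4,t6},{t3,t4,t6}} W26={{t6},{t3,t6},{t4,t6},{t3,t4,t6}} W34={{t2},{t4},{t1,t4},{t2,t3},{t2,t4},{t2,t5},{t3,t4},{t4,t5},{t4,t6},{t2,t3,t4},{t2,t3,t5},{t3,t4,t5},{t3,t4,t6}} W35={{t2},{t2,t3},{t2,t4},{t2,t5},{t4,t5},{t2,t3,t4},{t2,t3,t5},{t3,t4,t5}} W36={{t2},{t4},{t1,t4},{t2,t3},{t2,t4},{t2,t5},{t3,t4},{t4,t5},{t4,t6},{t2,t3,t4},{t2,t3,t5},{t3,t4,t5},{t3,t4,t6}} W45={{t2},{t2,t3},{t2,t4},{t2,t5},{t3,t5},{t4,t5},{t1,t3,t5},{t2,t3,t4},{t2,t3,t5},{t3,t4,t5}} W46={{t2},{t4},{t1,t4},{t2,t3},{t2,t4},{t2,t5},{t3,t4},{t3,t6},{t4,t5},{t4,t6},{t2,t3,t4},{t2,t3,t5},{t3,t4,t5},{t3,t4,t6}} W56={{t2},{t2,t3},{t2,t4},{t2,t5},{t4,t5},{t2,t3,t4},{t2,t3,t5},{t3,t4,t5}}
  W134={{t2},{t1,t4},{t2,t3},{t2,t4},{t2,t5},{t2,t3,t4},{t2,t3,t5}} W135={{t2},{t2,t3},{t2,t4},{t2,t5},{t2,t3,t4},{t2,t3,t5}} W136={{t2},{t1,t4},{t2,t3},{t2,t4},{t2,t5},{t2,t3,t4},{t2,t3,t5}} W145={{t2},{t2,t3},{t2,t4},{t2,t5},{t1,t3,t5},{t2,t3,t4},{t2,t3,t5}} W146={{t2},{t1,t4},{t2,t3},{t2,t4},{t2,t5},{t2,t3,t4},{t2,t3,t5}} W156={{t2},{t2,t3},{t2,t4},{t2,t5},{t2,t3,t4},{t2,t3,t5}} W234={{t4,t6},{t3,t4,t6}} W236={{t4,t6},{t3,t4,t6}} W246={{t3,t6},{t4,t6},{t3,t4,t6}} W345={{t2},{t2,t3},{t2,t4},{t2,t5},{t4,t5},{t2,t3,t4},{t2,t3,t5},{t3,t4,t5}} W346={{t2},{t4},{t1,t4},{t2,t3},{t2,t4},{t2,t5},{t3,t4},{t4,t5},{t4,t6},{t2,t3,t4},{t2,t3,t5},{t3,t4,t5},{t3,t4,t6}} W356={{t2},{t2,t3},{t2,t4},{t2,t5},{t4,t5},{t2,t3,t4},{t2,t3,t5},{t3,t4,t5}} W456={{t2},{t2,t3},{t2,t4},{t2,t5},{t4,t5},{t2,t3,t4},{t2,t3,t5},{t3,t4,t5}}
  W1345={{t2},{t2,t3},{t2,t4},{t2,t5},{t2,t3,t4},{t2,t3,t5}} W1346={{t2},{t1,t4},{t2,t3},{t2,t4},{t2,t5},{t2,t3,t4},{t2,t3,t5}} W1356={{t2},{t2,t3},{t2,t4},{t2,t5},{t2,t3,t4},{t2,t3,t5}} W1456={{t2},{t2,t3},{t2,t4},{t2,t5},{t2,t3,t4},{t2,t3,t5}} W2346={{t4,t6},{t3,t4,t6}} W3456={{t2},{t2,t3},{t2,t4},{t2,t5},{t4,t5},{t2,t3,t4},{t2,t3,t5},{t3,t4,t5}}
  W13456={{t2},{t2,t3},{t2,t4},{t2,t5},{t2,t3,t4},{t2,t3,t5}}
components per intersection:
  W1: {{t1},{t1,t3},{t1,t4},{t1,t5},{t1,t3,t5}} {{t2},{t2,t3},{t2,t4},{t2,t5},{t2,t3,t4},{t2,t3,t5}}
  W2: {{t6},{t3,t6},{t4,t6},{t3,t4,t6}}
  W3: {{t2},{t4},{t1,t4},{t2,t3},{t2,t4},{t2,t5},{t3,t4},{t4,t5},{t4,t6},{t2,t3,t4},{t2,t3,t5},{t3,t4,t5},{t3,t4,t6}}
  W4: {{t2},{t3},{t4},{t1,t3},{t1,t4},{t2,t3},{t2,t4},{t2,t5},{t3,t4},{t3,t5},{t3,t6},{t4,t5},{t4,t6},{t1,t3,t5},{t2,t3,t4},{t2,t3,t5},{t3,t4,t5},{t3,t4,t6}}
  W5: {{t2},{t5},{t1,t5},{t2,t3},{t2,t4},{t2,t5},{t3,t5},{t4,t5},{t1,t3,t5},{t2,t3,t4},{t2,t3,t5},{t3,t4,t5}}
  W6: {{t2},{t4},{t6},{t1,t4},{t2,t3},{t2,t4},{t2,t5},{t3,t4},{t3,t6},{t4,t5},{t4,t6},{t2,t3,t4},{t2,t3,t5},{t3,t4,t5},{t3,t4,t6}}
  W13: {{t2},{t2,t3},{t2,t4},{t2,t5},{t2,t3,t4},{t2,t3,t5}} {{t1,t4}}
  W14: {{t2},{t2,t3},{t2,t4},{t2,t5},{t2,t3,t4},{t2,t3,t5}} {{t1,t3},{t1,t3,t5}} {{t1,t4}}
  W15: {{t2},{t2,t3},{t2,t4},{t2,t5},{t2,t3,t4},{t2,t3,t5}} {{t1,t5},{t1,t3,t5}}
  W16: {{t2},{t2,t3},{t2,t4},{t2,t5},{t2,t3,t4},{t2,t3,t5}} {{t1,t4}}
  W23: {{t4,t6},{t3,t4,t6}}
  W24: {{t3,t6},{t4,t6},{t3,t4,t6}}
  W26: {{t6},{t3,t6},{t4,t6},{t3,t4,t6}}
  W34: {{t2},{t4},{t1,t4},{t2,t3},{t2,t4},{t2,t5},{t3,t4},{t4,t5},{t4,t6},{t2,t3,t4},{t2,t3,t5},{t3,t4,t5},{t3,t4,t6}}
  W35: {{t2},{t2,t3},{t2,t4},{t2,t5},{t2,t3,t4},{t2,t3,t5}} {{t4,t5},{t3,t4,t5}}
  W36: {{t2},{t4},{t1,t4},{t2,t3},{t2,t4},{t2,t5},{t3,t4},{t4,t5},{t4,t6},{t2,t3,t4},{t2,t3,t5},{t3,t4,t5},{t3,t4,t6}}
  W45: {{t2},{t2,t3},{t2,t4},{t2,t5},{t3,t5},{t4,t5},{t1,t3,t5},{t2,t3,t4},{t2,t3,t5},{t3,t4,t5}}
  W46: {{t2},{t4},{t1,t4},{t2,t3},{t2,t4},{t2,t5},{t3,t4},{t3,t6},{t4,t5},{t4,t6},{t2,t3,t4},{t2,t3,t5},{t3,t4,t5},{t3,t4,t6}}
  W56: {{t2},{t2,t3},{t2,t4},{t2,t5},{t2,t3,t4},{t2,t3,t5}} {{t4,t5},{t3,t4,t5}}
  W134: {{t2},{t2,t3},{t2,t4},{t2,t5},{t2,t3,t4},{t2,t3,t5}} {{t1,t4}}
  W135: {{t2},{t2,t3},{t2,t4},{t2,t5},{t2,t3,t4},{t2,t3,t5}}
  W136: {{t2},{t2,t3},{t2,t4},{t2,t5},{t2,t3,t4},{t2,t3,t5}} {{t1,t4}}
  W145: {{t2},{t2,t3},{t2,t4},{t2,t5},{t2,t3,t4},{t2,t3,t5}} {{t1,t3,t5}}
  W146: {{t2},{t2,t3},{t2,t4},{t2,t5},{t2,t3,t4},{t2,t3,t5}} {{t1,t4}}
  W156: {{t2},{t2,t3},{t2,t4},{t2,t5},{t2,t3,t4},{t2,t3,t5}}
  W234: {{t4,t6},{t3,t4,t6}}
  W236: {{t4,t6},{t3,t4,t6}}
  W246: {{t3,t6},{t4,t6},{t3,t4,t6}}
  W345: {{t2},{t2,t3},{t2,t4},{t2,t5},{t2,t3,t4},{t2,t3,t5}} {{t4,t5},{t3,t4,t5}}
  W346: {{t2},{t4},{t1,t4},{t2,t3},{t2,t4},{t2,t5},{t3,t4},{t4,t5},{t4,t6},{t2,t3,t4},{t2,t3,t5},{t3,t4,t5},{t3,t4,t6}}
  W356: {{t2},{t2,t3},{t2,t4},{t2,t5},{t2,t3,t4},{t2,t3,t5}} {{t4,t5},{t3,t4,t5}}
  W456: {{t2},{t2,t3},{t2,t4},{t2,t5},{t2,t3,t4},{t2,t3,t5}} {{t4,t5},{t3,t4,t5}}
  W1345: {{t2},{t2,t3},{t2,t4},{t2,t5},{t2,t3,t4},{t2,t3,t5}}
  W1346: {{t2},{t2,t3},{t2,t4},{t2,t5},{t2,t3,t4},{t2,t3,t5}} {{t1,t4}}
  W1356: {{t2},{t2,t3},{t2,t4},{t2,t5},{t2,t3,t4},{t2,t3,t5}}
  W1456: {{t2},{t2,t3},{t2,t4},{t2,t5},{t2,t3,t4},{t2,t3,t5}}
  W2346: {{t4,t6},{t3,t4,t6}}
  W3456: {{t2},{t2,t3},{t2,t4},{t2,t5},{t2,t3,t4},{t2,t3,t5}} {{t4,t5},{t3,t4,t5}}
  W13456: {{t2},{t2,t3},{t2,t4},{t2,t5},{t2,t3,t4},{t2,t3,t5}}
C dims 7,20,20,8; δ0: rk 6, SNF 1^6; δ1: rk 13, SNF 1^13; δ2: rk 7, SNF 1^7
Ȟ^0 = (7 − 6) − 0 = 1, so Ȟ^0 ≅ Z
Ȟ^1 = (20 − 13) − 6 = 1, so Ȟ^1 ≅ Z
Ȟ^2 = (20 − 7) − 13 = 0, so Ȟ^2 ≅ 0

Ȟ^0 ≅ Z; Ȟ^1 ≅ Z; Ȟ^2 ≅ 0


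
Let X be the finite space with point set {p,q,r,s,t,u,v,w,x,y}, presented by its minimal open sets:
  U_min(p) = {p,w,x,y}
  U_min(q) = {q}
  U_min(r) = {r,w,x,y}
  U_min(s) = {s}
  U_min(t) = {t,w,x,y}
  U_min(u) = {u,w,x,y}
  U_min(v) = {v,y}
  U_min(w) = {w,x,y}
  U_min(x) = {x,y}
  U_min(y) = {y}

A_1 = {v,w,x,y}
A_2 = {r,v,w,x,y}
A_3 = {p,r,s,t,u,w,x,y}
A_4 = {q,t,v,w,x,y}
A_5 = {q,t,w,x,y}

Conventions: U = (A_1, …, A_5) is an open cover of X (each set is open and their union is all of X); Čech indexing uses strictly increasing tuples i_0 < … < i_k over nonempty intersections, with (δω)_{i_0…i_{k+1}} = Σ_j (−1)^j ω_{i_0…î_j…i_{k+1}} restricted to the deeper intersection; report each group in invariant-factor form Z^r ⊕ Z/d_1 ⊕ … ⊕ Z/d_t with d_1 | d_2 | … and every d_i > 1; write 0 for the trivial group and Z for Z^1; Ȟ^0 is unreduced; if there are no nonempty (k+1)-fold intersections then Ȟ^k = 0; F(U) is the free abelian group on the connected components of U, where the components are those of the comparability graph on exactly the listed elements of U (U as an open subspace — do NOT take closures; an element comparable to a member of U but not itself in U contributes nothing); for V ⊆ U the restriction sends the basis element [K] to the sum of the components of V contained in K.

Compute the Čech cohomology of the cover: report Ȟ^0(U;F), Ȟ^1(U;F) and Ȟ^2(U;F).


Ȟ^0 ≅ Z^3, Ȟ^1 ≅ 0, Ȟ^2 ≅ 0

intersection data:
  A12={v,w,x,y} A13={w,x,y} A14={v,w,x,y} A15={w,x,y} A23={r,w,x,y} A24={v,w,x,y} A25={w,x,y} A34={t,w,x,y} A35={t,w,x,y} A45={q,t,w,x,y}
  A123={w,x,y} A124={v,w,x,y} A125={w,x,y} A134={w,x,y} A135={w,x,y} A145={w,x,y} A234={w,x,y} A235={w,x,y} A245={w,x,y} A345={t,w,x,y}
  A1234={w,x,y} A1235={w,x,y} A1245={w,x,y} A1345={w,x,y} A2345={w,x,y}
  A12345={w,x,y}
components per intersection:
  A1: {v,w,x,y}
  A2: {r,v,w,x,y}
  A3: {p,r,t,u,w,x,y} {s}
  A4: {q} {t,v,w,x,y}
  A5: {q} {t,w,x,y}
  A12: {v,w,x,y}
  A13: {w,x,y}
  A14: {v,w,x,y}
  A15: {w,x,y}
  A23: {r,w,x,y}
  A24: {v,w,x,y}
  A25: {w,x,y}
  A34: {t,w,x,y}
  A35: {t,w,x,y}
  A45: {q} {t,w,x,y}
  A123: {w,x,y}
  A124: {v,w,x,y}
  A125: {w,x,y}
  A134: {w,x,y}
  A135: {w,x,y}
  A145: {w,x,y}
  A234: {w,x,y}
  A235: {w,x,y}
  A245: {w,x,y}
  A345: {t,w,x,y}
  A1234: {w,x,y}
  A1235: {w,x,y}
  A1245: {w,x,y}
  A1345: {w,x,y}
  A2345: {w,x,y}
  A12345: {w,x,y}
C dims 8,11,10,5; δ0: rk 5, SNF 1^5; δ1: rk 6, SNF 1^6; δ2: rk 4, SNF 1^4
Ȟ^0 = (8 − 5) − 0 = 3, so Ȟ^0 ≅ Z^3
Ȟ^1 = (11 − 6) − 5 = 0, so Ȟ^1 ≅ 0
Ȟ^2 = (10 − 4) − 6 = 0, so Ȟ^2 ≅ 0


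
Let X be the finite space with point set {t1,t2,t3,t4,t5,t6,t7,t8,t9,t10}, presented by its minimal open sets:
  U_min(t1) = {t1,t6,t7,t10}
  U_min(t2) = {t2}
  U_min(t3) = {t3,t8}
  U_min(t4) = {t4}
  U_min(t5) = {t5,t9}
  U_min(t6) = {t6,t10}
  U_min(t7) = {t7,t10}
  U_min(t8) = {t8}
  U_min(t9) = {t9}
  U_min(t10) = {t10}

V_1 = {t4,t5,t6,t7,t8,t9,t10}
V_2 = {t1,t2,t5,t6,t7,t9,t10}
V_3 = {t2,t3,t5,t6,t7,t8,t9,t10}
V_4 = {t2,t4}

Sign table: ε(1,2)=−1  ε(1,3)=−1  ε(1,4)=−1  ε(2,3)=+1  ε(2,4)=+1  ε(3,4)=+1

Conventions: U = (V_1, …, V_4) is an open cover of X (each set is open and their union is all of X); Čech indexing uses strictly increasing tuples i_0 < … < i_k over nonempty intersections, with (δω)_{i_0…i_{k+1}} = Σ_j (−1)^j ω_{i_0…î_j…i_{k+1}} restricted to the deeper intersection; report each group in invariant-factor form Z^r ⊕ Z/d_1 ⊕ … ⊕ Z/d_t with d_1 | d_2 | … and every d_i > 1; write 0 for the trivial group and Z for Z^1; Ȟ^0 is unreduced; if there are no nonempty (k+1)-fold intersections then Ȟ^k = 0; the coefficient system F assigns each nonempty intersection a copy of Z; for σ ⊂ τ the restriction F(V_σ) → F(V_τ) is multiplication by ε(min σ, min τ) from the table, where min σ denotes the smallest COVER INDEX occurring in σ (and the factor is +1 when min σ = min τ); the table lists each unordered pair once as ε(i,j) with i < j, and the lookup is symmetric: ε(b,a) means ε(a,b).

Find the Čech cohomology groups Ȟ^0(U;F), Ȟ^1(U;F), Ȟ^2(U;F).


Ȟ^0(U;F) ≅ Z; Ȟ^1(U;F) ≅ Z; Ȟ^2(U;F) ≅ 0

nonempty overlaps:
  V12={t5,t6,t7,t9,t10} V13={t5,t6,t7,t8,t9,t10} V14={t4} V23={t2,t5,t6,t7,t9,t10} V24={t2} V34={t2}
  V123={t5,t6,t7,t9,t10} V234={t2}
C dims 4,6,2; δ0: rk 3, SNF 1^3; δ1: rk 2, SNF 1^2
degree 0: 4−3−0 = 1 → Ȟ^0 ≅ Z
degree 1: 6−2−3 = 1 → Ȟ^1 ≅ Z
degree 2: 2−0−2 = 0 → Ȟ^2 ≅ 0


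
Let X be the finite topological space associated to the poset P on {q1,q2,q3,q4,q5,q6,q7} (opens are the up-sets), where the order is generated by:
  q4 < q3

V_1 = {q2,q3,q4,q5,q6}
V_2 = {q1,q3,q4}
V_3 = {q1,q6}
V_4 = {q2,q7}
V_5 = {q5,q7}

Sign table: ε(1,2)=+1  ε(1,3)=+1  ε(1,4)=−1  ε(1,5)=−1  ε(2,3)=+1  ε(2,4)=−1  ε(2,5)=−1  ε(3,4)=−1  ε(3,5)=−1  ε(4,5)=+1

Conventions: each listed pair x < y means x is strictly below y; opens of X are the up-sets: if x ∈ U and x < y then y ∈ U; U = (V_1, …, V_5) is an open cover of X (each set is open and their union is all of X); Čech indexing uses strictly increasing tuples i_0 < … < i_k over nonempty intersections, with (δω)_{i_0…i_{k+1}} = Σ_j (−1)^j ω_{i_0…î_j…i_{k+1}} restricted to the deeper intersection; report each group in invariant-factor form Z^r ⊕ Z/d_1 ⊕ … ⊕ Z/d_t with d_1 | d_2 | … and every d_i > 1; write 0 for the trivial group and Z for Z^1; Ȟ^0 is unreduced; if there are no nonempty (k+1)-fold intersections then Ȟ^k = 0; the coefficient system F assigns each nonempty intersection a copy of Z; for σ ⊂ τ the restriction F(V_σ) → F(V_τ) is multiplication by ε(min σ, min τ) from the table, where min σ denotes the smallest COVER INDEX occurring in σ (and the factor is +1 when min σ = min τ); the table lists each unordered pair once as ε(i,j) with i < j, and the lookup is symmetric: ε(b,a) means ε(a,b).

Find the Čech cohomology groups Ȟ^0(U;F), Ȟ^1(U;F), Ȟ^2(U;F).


Ȟ^0(U;F) ≅ Z, Ȟ^1(U;F) ≅ Z^2 and Ȟ^2(U;F) ≅ 0

intersection data:
  V12={q3,q4} V13={q6} V14={q2} V15={q5} V23={q1} V45={q7}
C dims 5,6; δ0: rk 4, SNF 1^4
Ȟ^0 = (5 − 4) − 0 = 1, so Ȟ^0 ≅ Z
Ȟ^1 = (6 − 0) − 4 = 2, so Ȟ^1 ≅ Z^2
Ȟ^2 = (0 − 0) − 0 = 0, so Ȟ^2 ≅ 0


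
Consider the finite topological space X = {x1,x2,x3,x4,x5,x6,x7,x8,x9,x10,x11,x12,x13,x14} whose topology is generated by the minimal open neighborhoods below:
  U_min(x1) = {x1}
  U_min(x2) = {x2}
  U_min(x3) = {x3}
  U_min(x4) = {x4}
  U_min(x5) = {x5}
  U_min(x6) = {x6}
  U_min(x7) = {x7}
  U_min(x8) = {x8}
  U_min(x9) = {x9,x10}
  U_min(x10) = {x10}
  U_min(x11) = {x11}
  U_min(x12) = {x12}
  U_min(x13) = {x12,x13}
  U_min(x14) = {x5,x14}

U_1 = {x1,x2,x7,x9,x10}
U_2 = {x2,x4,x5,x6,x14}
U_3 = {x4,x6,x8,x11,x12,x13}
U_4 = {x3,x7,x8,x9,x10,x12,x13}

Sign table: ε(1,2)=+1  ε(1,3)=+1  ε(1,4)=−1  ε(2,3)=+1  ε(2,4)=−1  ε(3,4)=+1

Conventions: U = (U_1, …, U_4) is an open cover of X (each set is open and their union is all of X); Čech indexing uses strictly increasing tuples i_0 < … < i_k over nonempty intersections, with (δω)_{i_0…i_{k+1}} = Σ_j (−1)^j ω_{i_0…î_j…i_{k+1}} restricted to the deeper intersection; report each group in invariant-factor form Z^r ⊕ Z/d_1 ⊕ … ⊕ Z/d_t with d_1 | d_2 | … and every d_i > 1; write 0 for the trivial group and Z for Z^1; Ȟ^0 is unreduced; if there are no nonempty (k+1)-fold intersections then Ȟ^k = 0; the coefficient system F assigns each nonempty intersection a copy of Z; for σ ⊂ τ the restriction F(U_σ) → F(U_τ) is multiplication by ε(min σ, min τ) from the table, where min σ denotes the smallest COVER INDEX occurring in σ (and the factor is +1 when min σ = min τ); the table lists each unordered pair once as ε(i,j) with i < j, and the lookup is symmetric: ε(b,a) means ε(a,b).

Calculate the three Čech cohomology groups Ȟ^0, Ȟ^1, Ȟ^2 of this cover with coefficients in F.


Ȟ^0(U;F) ≅ 0,  Ȟ^1(U;F) ≅ Z/2,  Ȟ^2(U;F) ≅ 0

nerve of the cover:
  U12={x2} U14={x7,x9,x10} U23={x4,x6} U34={x8,x12,x13}
C dims 4,4; δ0: rk 4, SNF 1^3·2
Ȟ^0 = (4 − 4) − 0 = 0, so Ȟ^0 ≅ 0
Ȟ^1 = (4 − 0) − 4 = 0 plus torsion [2], so Ȟ^1 ≅ Z/2
Ȟ^2 = (0 − 0) − 0 = 0, so Ȟ^2 ≅ 0


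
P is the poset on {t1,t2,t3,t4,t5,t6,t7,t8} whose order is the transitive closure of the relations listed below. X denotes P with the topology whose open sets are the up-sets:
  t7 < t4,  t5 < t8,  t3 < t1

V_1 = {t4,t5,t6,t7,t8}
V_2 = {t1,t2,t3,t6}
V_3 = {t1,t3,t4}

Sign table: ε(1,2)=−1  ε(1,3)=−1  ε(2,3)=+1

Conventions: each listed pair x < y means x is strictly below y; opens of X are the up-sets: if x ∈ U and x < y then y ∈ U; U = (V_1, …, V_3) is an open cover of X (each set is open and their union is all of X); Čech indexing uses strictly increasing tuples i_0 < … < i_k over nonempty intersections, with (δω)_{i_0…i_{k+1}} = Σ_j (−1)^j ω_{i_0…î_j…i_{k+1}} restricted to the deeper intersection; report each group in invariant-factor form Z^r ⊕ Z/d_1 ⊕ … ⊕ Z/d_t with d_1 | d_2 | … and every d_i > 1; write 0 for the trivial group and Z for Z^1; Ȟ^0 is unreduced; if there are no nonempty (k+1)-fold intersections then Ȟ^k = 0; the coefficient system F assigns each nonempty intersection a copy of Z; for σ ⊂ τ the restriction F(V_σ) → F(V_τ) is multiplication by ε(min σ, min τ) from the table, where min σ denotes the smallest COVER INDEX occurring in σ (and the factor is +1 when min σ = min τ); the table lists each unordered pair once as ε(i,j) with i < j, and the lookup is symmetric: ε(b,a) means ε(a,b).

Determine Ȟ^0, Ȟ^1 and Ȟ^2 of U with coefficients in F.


intersection data:
  V12={t6} V13={t4} V23={t1,t3}
C dims 3,3; δ0: rk 2, SNF 1^2
Ȟ^0 = (3 − 2) − 0 = 1, so Ȟ^0 ≅ Z
Ȟ^1 = (3 − 0) − 2 = 1, so Ȟ^1 ≅ Z
Ȟ^2 = (0 − 0) − 0 = 0, so Ȟ^2 ≅ 0

Ȟ^0 = Z; Ȟ^1 = Z; Ȟ^2 = 0
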